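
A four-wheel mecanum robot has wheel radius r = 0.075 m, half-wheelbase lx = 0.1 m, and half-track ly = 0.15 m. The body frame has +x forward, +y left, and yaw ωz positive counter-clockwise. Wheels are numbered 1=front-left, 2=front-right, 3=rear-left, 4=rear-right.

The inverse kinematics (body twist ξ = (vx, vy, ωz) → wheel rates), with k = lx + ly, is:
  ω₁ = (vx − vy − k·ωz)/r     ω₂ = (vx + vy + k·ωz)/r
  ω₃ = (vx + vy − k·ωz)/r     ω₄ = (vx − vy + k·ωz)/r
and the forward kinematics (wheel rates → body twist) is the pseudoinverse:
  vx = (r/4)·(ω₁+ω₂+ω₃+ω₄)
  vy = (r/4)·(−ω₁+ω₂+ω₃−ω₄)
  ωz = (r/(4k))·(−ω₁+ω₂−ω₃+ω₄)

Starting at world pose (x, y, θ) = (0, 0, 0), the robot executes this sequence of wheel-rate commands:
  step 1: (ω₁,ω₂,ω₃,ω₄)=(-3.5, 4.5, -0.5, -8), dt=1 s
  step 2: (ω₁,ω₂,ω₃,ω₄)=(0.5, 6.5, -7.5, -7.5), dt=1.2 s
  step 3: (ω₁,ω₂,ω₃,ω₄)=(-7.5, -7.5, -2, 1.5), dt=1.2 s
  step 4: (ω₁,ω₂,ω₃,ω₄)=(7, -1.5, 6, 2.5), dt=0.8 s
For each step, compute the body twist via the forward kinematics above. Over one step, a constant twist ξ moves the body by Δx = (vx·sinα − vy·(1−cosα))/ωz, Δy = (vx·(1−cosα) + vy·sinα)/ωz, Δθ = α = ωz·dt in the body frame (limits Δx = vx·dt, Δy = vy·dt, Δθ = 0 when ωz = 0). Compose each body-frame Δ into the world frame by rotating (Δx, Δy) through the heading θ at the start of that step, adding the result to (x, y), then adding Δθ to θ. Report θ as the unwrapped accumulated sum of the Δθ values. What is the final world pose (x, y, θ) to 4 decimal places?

(-0.3466, 0.1112, 0.1725)

step 1: ξ=(vx,vy,ωz)=(-0.1406, 0.2906, 0.0375), dt=1.0 → body Δ=(-0.1460, 0.2879, 0.0375) → world pose (-0.1460, 0.2879, 0.0375)
step 2: ξ=(vx,vy,ωz)=(-0.1500, 0.1125, 0.4500), dt=1.2 → body Δ=(-0.2070, 0.0811, 0.5400) → world pose (-0.3559, 0.3612, 0.5775)
step 3: ξ=(vx,vy,ωz)=(-0.2906, -0.0656, 0.2625), dt=1.2 → body Δ=(-0.3307, -0.1319, 0.3150) → world pose (-0.5609, 0.0701, 0.8925)
step 4: ξ=(vx,vy,ωz)=(0.2625, -0.0938, -0.9000), dt=0.8 → body Δ=(0.1665, -0.1411, -0.7200) → world pose (-0.3466, 0.1112, 0.1725)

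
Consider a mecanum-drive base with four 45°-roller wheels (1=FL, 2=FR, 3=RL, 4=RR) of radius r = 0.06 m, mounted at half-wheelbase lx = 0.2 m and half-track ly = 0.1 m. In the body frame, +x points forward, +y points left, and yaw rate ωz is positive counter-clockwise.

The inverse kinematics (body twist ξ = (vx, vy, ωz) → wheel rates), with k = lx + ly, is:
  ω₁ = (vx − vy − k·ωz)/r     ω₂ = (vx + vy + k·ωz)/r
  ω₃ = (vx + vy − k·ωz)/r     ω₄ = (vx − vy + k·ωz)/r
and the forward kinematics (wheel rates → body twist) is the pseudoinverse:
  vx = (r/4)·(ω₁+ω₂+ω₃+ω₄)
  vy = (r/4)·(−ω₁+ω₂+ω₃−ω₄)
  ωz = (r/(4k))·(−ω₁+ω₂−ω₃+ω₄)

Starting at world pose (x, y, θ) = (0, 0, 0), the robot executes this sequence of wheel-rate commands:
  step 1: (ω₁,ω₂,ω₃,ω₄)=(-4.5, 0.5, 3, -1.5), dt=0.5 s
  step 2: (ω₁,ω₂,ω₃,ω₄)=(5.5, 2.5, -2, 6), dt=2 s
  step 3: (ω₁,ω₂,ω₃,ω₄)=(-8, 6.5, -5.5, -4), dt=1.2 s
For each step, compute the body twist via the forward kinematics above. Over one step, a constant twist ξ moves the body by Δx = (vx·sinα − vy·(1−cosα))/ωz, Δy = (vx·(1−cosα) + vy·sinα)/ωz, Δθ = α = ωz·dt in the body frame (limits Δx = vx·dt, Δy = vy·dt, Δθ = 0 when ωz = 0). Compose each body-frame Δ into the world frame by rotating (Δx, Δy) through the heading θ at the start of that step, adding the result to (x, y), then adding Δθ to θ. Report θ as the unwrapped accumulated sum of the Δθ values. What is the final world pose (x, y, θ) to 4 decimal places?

step 1: ξ=(vx,vy,ωz)=(-0.0375, 0.1425, 0.0250), dt=0.5 → body Δ=(-0.0192, 0.0711, 0.0125) → world pose (-0.0192, 0.0711, 0.0125)
step 2: ξ=(vx,vy,ωz)=(0.1800, -0.1650, 0.2500), dt=2.0 → body Δ=(0.4260, -0.2283, 0.5000) → world pose (0.4096, -0.1518, 0.5125)
step 3: ξ=(vx,vy,ωz)=(-0.1650, 0.1950, 0.8000), dt=1.2 → body Δ=(-0.2729, 0.1117, 0.9600) → world pose (0.1170, -0.1883, 1.4725)

(0.1170, -0.1883, 1.4725)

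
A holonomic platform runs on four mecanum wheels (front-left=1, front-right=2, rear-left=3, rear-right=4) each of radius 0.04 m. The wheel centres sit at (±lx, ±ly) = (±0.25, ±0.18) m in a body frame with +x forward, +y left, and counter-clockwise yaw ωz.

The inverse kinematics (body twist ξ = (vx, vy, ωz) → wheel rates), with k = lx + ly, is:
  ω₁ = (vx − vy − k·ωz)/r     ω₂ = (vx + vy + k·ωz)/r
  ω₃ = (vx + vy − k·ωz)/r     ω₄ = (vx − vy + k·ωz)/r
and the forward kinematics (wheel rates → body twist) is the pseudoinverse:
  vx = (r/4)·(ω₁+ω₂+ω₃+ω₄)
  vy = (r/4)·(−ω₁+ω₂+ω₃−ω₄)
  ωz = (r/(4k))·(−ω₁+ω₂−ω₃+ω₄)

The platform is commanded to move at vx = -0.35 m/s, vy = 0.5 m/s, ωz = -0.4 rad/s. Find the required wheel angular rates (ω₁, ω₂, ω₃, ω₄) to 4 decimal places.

(-16.9500, -0.5500, 8.0500, -25.5500)

k = lx + ly = 0.25 + 0.18 = 0.4300;  k·ωz = 0.4300·-0.4 = -0.1720
ω₁ (FL) = (vx − vy − k·ωz)/r = -0.6780/0.04 = -16.9500
ω₂ (FR) = (vx + vy + k·ωz)/r = -0.0220/0.04 = -0.5500
ω₃ (RL) = (vx + vy − k·ωz)/r = 0.3220/0.04 = 8.0500
ω₄ (RR) = (vx − vy + k·ωz)/r = -1.0220/0.04 = -25.5500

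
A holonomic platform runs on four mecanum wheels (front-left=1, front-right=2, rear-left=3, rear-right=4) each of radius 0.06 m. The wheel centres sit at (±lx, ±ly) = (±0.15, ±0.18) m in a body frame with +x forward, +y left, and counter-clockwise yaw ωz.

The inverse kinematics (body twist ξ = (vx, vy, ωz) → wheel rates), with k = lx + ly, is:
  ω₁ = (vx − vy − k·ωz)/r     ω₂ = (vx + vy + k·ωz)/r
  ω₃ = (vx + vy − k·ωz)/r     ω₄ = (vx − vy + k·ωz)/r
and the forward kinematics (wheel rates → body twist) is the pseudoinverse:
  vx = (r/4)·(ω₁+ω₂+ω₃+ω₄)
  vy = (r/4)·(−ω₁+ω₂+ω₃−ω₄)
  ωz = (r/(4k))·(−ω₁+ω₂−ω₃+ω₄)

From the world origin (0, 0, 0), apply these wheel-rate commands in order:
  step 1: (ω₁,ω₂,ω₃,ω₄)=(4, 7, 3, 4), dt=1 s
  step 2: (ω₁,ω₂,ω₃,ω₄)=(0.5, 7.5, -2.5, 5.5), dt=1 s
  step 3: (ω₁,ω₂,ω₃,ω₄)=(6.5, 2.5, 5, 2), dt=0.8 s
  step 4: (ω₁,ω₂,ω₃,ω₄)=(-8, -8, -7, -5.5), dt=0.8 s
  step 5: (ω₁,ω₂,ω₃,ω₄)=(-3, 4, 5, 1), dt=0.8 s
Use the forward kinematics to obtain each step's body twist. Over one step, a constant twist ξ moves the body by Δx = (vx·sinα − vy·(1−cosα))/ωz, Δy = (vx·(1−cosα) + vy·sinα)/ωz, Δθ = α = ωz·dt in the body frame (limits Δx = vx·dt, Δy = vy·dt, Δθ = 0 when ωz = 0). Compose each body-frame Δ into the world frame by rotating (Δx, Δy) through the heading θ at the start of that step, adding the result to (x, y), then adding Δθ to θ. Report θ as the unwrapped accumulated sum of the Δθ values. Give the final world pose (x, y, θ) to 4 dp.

(0.2753, 0.1790, 0.7727)

step 1: ξ=(vx,vy,ωz)=(0.2700, 0.0300, 0.1818), dt=1.0 → body Δ=(0.2658, 0.0543, 0.1818) → world pose (0.2658, 0.0543, 0.1818)
step 2: ξ=(vx,vy,ωz)=(0.1650, -0.0150, 0.6818), dt=1.0 → body Δ=(0.1574, 0.0402, 0.6818) → world pose (0.4134, 0.1224, 0.8636)
step 3: ξ=(vx,vy,ωz)=(0.2400, -0.0150, -0.3182), dt=0.8 → body Δ=(0.1884, -0.0362, -0.2545) → world pose (0.5633, 0.2421, 0.6091)
step 4: ξ=(vx,vy,ωz)=(-0.4275, -0.0225, 0.0682), dt=0.8 → body Δ=(-0.3413, -0.0273, 0.0545) → world pose (0.2989, 0.0244, 0.6636)
step 5: ξ=(vx,vy,ωz)=(0.1050, 0.1650, 0.1364), dt=0.8 → body Δ=(0.0766, 0.1363, 0.1091) → world pose (0.2753, 0.1790, 0.7727)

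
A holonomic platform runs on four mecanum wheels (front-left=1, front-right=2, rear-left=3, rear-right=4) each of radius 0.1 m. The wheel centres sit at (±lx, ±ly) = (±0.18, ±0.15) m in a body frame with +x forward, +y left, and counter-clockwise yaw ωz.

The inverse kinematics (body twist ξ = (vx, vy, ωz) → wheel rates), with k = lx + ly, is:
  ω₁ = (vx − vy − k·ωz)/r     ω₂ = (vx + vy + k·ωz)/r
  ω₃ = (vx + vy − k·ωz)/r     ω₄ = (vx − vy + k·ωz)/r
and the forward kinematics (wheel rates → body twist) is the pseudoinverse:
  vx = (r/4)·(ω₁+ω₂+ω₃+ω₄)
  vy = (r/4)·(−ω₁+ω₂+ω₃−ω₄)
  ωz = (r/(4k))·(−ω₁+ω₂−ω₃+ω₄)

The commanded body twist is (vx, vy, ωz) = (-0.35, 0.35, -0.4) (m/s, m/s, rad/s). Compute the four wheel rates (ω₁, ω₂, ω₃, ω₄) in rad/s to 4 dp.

(-5.6800, -1.3200, 1.3200, -8.3200)

k = lx + ly = 0.18 + 0.15 = 0.3300;  k·ωz = 0.3300·-0.4 = -0.1320
ω₁ (FL) = (vx − vy − k·ωz)/r = -0.5680/0.1 = -5.6800
ω₂ (FR) = (vx + vy + k·ωz)/r = -0.1320/0.1 = -1.3200
ω₃ (RL) = (vx + vy − k·ωz)/r = 0.1320/0.1 = 1.3200
ω₄ (RR) = (vx − vy + k·ωz)/r = -0.8320/0.1 = -8.3200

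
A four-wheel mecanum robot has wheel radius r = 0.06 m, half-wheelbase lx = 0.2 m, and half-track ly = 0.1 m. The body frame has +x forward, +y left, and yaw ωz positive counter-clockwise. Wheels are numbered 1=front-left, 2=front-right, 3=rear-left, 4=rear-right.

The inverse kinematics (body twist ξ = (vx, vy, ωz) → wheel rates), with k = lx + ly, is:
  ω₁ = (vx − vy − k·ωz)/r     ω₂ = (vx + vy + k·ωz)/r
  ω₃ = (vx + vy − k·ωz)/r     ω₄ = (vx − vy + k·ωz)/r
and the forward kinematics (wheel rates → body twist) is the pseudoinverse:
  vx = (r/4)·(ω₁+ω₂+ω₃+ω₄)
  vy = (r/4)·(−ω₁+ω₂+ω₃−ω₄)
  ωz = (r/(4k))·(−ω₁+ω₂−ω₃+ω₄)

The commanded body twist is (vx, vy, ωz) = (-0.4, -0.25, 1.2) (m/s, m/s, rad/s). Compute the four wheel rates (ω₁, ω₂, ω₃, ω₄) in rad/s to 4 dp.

(-8.5000, -4.8333, -16.8333, 3.5000)

k = lx + ly = 0.2 + 0.1 = 0.3000;  k·ωz = 0.3000·1.2 = 0.3600
ω₁ (FL) = (vx − vy − k·ωz)/r = -0.5100/0.06 = -8.5000
ω₂ (FR) = (vx + vy + k·ωz)/r = -0.2900/0.06 = -4.8333
ω₃ (RL) = (vx + vy − k·ωz)/r = -1.0100/0.06 = -16.8333
ω₄ (RR) = (vx − vy + k·ωz)/r = 0.2100/0.06 = 3.5000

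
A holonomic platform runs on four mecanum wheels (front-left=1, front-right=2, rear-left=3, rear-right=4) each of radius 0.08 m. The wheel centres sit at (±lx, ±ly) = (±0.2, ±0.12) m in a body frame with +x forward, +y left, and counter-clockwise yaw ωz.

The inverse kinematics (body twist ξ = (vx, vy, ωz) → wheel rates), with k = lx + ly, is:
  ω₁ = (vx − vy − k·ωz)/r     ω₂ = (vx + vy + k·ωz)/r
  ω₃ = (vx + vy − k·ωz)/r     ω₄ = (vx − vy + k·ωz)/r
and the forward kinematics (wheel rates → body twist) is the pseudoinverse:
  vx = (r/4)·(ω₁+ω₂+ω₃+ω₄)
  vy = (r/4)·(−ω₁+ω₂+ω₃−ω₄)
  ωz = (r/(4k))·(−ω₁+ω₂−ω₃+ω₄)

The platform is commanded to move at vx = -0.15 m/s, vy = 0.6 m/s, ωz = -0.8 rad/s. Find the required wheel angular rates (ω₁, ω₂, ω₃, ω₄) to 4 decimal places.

(-6.1750, 2.4250, 8.8250, -12.5750)

k = lx + ly = 0.2 + 0.12 = 0.3200;  k·ωz = 0.3200·-0.8 = -0.2560
ω₁ (FL) = (vx − vy − k·ωz)/r = -0.4940/0.08 = -6.1750
ω₂ (FR) = (vx + vy + k·ωz)/r = 0.1940/0.08 = 2.4250
ω₃ (RL) = (vx + vy − k·ωz)/r = 0.7060/0.08 = 8.8250
ω₄ (RR) = (vx − vy + k·ωz)/r = -1.0060/0.08 = -12.5750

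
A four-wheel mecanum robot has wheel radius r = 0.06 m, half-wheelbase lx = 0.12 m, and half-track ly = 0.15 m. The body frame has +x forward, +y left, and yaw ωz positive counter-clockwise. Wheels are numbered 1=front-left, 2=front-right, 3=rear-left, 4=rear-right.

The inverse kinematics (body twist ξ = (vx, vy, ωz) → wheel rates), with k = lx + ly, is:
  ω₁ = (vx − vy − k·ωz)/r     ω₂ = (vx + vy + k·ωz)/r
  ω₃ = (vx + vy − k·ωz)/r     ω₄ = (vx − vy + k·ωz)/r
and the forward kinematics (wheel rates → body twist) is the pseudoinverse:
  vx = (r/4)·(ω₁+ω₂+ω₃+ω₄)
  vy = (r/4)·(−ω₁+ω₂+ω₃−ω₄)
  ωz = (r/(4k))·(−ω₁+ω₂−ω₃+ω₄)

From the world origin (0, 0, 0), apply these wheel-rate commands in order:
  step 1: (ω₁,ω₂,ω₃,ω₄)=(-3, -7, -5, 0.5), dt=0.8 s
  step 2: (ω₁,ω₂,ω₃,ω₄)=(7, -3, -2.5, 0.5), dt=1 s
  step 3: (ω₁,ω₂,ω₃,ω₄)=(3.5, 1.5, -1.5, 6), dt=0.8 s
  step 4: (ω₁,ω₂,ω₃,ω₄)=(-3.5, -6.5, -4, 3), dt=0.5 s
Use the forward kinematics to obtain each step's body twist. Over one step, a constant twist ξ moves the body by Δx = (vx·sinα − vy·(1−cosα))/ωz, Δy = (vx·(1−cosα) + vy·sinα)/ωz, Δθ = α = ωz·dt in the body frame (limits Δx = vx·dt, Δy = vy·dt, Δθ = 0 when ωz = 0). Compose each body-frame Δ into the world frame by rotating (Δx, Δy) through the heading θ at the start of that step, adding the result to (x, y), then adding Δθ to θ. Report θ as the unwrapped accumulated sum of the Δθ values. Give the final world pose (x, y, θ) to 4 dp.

step 1: ξ=(vx,vy,ωz)=(-0.2175, -0.1425, 0.0833), dt=0.8 → body Δ=(-0.1701, -0.1197, 0.0667) → world pose (-0.1701, -0.1197, 0.0667)
step 2: ξ=(vx,vy,ωz)=(0.0300, -0.1950, -0.3889), dt=1.0 → body Δ=(-0.0082, -0.1959, -0.3889) → world pose (-0.1652, -0.3157, -0.3222)
step 3: ξ=(vx,vy,ωz)=(0.1425, -0.1425, 0.3056), dt=0.8 → body Δ=(0.1267, -0.0990, 0.2444) → world pose (-0.0763, -0.4497, -0.0778)
step 4: ξ=(vx,vy,ωz)=(-0.1650, -0.1500, 0.2222), dt=0.5 → body Δ=(-0.0782, -0.0794, 0.1111) → world pose (-0.1604, -0.5229, 0.0333)

(-0.1604, -0.5229, 0.0333)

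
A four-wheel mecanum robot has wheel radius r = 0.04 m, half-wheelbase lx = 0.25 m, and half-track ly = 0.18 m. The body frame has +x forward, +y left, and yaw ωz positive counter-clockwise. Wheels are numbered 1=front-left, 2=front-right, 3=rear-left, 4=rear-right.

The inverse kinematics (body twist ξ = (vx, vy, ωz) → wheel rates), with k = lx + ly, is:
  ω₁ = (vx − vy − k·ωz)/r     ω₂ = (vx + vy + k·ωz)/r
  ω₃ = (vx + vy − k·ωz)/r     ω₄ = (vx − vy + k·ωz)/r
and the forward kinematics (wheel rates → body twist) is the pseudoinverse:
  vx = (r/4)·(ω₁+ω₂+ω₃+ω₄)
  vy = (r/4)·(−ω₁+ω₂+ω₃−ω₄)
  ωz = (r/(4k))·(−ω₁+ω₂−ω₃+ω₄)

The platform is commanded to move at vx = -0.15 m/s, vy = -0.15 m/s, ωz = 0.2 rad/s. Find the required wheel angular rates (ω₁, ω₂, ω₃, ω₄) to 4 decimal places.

(-2.1500, -5.3500, -9.6500, 2.1500)

k = lx + ly = 0.25 + 0.18 = 0.4300;  k·ωz = 0.4300·0.2 = 0.0860
ω₁ (FL) = (vx − vy − k·ωz)/r = -0.0860/0.04 = -2.1500
ω₂ (FR) = (vx + vy + k·ωz)/r = -0.2140/0.04 = -5.3500
ω₃ (RL) = (vx + vy − k·ωz)/r = -0.3860/0.04 = -9.6500
ω₄ (RR) = (vx − vy + k·ωz)/r = 0.0860/0.04 = 2.1500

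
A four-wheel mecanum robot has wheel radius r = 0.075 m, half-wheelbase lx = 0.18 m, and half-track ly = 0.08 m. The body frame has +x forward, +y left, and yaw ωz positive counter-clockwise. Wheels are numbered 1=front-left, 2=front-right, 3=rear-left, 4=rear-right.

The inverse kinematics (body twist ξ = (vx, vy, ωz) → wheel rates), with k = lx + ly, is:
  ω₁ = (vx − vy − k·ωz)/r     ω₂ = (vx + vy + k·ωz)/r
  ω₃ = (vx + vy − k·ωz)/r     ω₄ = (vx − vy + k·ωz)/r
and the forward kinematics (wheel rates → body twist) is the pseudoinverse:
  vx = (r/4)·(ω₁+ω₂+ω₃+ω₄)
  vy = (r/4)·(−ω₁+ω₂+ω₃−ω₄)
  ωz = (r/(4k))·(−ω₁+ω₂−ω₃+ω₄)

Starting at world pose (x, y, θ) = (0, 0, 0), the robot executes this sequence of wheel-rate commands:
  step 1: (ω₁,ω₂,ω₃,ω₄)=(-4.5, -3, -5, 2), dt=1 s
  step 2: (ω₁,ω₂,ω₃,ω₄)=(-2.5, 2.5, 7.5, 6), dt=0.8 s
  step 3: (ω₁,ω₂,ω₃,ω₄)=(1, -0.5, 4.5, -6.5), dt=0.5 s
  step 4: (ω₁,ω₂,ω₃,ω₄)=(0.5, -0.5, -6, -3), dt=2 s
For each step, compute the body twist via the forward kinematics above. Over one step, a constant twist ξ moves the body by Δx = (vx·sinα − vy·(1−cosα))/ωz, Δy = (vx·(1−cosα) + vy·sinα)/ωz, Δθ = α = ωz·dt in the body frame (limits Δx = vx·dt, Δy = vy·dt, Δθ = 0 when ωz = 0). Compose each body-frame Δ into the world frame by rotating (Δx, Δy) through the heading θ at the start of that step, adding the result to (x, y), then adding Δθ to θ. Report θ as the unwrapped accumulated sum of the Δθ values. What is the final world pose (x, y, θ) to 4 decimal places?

step 1: ξ=(vx,vy,ωz)=(-0.1969, -0.1031, 0.6130), dt=1.0 → body Δ=(-0.1541, -0.1553, 0.6130) → world pose (-0.1541, -0.1553, 0.6130)
step 2: ξ=(vx,vy,ωz)=(0.2531, 0.1219, 0.2524), dt=0.8 → body Δ=(0.1913, 0.1172, 0.2019) → world pose (-0.0651, 0.0507, 0.8149)
step 3: ξ=(vx,vy,ωz)=(-0.0281, 0.1781, -0.9014), dt=0.5 → body Δ=(0.0061, 0.0892, -0.4507) → world pose (-0.1258, 0.1163, 0.3642)
step 4: ξ=(vx,vy,ωz)=(-0.1687, -0.0750, 0.1442), dt=2.0 → body Δ=(-0.3114, -0.1963, 0.2885) → world pose (-0.3468, -0.1780, 0.6526)

(-0.3468, -0.1780, 0.6526)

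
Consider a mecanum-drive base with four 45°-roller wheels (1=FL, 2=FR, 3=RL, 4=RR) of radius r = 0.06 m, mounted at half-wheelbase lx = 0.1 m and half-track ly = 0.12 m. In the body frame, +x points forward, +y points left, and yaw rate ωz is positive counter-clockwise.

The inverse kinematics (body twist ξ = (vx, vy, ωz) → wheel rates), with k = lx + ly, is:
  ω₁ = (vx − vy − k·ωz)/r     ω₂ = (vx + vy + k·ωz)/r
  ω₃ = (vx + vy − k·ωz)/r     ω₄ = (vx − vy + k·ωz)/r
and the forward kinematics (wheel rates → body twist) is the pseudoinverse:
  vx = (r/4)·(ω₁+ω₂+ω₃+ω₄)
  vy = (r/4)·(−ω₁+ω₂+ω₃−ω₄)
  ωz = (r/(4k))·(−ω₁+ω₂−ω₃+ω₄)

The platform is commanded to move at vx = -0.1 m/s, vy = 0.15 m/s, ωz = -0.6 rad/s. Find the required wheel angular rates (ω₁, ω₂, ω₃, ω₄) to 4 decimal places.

(-1.9667, -1.3667, 3.0333, -6.3667)

k = lx + ly = 0.1 + 0.12 = 0.2200;  k·ωz = 0.2200·-0.6 = -0.1320
ω₁ (FL) = (vx − vy − k·ωz)/r = -0.1180/0.06 = -1.9667
ω₂ (FR) = (vx + vy + k·ωz)/r = -0.0820/0.06 = -1.3667
ω₃ (RL) = (vx + vy − k·ωz)/r = 0.1820/0.06 = 3.0333
ω₄ (RR) = (vx − vy + k·ωz)/r = -0.3820/0.06 = -6.3667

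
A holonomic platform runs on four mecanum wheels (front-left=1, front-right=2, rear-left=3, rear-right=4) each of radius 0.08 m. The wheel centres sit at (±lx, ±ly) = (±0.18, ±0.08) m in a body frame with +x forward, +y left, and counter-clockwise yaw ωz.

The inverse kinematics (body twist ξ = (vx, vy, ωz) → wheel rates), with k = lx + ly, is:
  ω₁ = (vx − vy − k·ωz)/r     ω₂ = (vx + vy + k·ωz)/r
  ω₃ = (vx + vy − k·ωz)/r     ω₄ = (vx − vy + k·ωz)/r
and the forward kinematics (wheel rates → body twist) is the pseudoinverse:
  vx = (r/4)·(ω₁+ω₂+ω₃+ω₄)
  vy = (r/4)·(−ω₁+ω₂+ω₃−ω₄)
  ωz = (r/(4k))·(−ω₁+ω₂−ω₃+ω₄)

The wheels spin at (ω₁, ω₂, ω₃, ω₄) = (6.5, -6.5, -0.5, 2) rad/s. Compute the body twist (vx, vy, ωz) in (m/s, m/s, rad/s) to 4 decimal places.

k = lx + ly = 0.18 + 0.08 = 0.2600
ω₁+ω₂+ω₃+ω₄ = 1.5000  →  vx = (0.08/4)·1.5000 = 0.0300
−ω₁+ω₂+ω₃−ω₄ = -15.5000  →  vy = (0.08/4)·-15.5000 = -0.3100
−ω₁+ω₂−ω₃+ω₄ = -10.5000  →  ωz = (0.08/1.0400)·-10.5000 = -0.8077

(0.0300, -0.3100, -0.8077)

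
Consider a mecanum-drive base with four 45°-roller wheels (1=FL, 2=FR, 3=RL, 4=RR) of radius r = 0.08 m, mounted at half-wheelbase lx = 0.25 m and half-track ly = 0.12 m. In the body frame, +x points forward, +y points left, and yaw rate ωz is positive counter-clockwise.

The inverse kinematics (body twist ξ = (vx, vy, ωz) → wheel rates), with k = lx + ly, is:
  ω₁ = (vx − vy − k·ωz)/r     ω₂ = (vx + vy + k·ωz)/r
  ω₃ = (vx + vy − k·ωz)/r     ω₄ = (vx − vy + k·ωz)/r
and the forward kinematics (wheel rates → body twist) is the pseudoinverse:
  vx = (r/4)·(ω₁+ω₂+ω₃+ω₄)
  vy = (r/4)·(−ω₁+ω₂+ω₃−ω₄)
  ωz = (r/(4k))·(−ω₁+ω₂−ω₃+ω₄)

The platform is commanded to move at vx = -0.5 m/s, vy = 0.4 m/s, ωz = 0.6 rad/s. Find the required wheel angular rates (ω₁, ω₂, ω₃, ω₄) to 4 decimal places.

(-14.0250, 1.5250, -4.0250, -8.4750)

k = lx + ly = 0.25 + 0.12 = 0.3700;  k·ωz = 0.3700·0.6 = 0.2220
ω₁ (FL) = (vx − vy − k·ωz)/r = -1.1220/0.08 = -14.0250
ω₂ (FR) = (vx + vy + k·ωz)/r = 0.1220/0.08 = 1.5250
ω₃ (RL) = (vx + vy − k·ωz)/r = -0.3220/0.08 = -4.0250
ω₄ (RR) = (vx − vy + k·ωz)/r = -0.6780/0.08 = -8.4750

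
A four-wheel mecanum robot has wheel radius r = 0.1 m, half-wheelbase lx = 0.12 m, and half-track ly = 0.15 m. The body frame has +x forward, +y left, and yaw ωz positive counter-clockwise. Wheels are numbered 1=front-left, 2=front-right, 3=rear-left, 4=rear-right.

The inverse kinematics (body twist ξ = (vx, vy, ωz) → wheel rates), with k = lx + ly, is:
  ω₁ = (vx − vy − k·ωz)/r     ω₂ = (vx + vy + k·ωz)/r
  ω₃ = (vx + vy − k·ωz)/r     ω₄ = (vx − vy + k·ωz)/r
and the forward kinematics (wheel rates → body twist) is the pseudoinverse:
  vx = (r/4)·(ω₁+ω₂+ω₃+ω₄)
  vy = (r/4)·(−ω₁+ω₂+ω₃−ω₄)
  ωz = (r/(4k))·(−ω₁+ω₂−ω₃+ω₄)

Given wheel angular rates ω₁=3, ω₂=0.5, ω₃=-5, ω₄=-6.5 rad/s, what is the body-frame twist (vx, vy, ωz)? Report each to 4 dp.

(-0.2000, -0.0250, -0.3704)

k = lx + ly = 0.12 + 0.15 = 0.2700
ω₁+ω₂+ω₃+ω₄ = -8.0000  →  vx = (0.1/4)·-8.0000 = -0.2000
−ω₁+ω₂+ω₃−ω₄ = -1.0000  →  vy = (0.1/4)·-1.0000 = -0.0250
−ω₁+ω₂−ω₃+ω₄ = -4.0000  →  ωz = (0.1/1.0800)·-4.0000 = -0.3704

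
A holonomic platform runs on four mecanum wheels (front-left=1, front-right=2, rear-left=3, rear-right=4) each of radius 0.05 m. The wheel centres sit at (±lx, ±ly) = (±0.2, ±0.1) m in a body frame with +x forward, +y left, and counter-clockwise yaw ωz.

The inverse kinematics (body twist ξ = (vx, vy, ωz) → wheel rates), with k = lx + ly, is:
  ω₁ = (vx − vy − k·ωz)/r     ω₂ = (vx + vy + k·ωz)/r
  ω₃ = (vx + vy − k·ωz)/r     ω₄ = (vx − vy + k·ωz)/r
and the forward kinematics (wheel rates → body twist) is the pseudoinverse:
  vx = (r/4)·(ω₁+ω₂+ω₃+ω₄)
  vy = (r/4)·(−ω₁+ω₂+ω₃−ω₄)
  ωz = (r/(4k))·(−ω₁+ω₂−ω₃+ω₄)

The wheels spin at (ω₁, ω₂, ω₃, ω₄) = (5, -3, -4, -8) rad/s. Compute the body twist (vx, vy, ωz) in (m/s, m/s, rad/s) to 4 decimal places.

(-0.1250, -0.0500, -0.5000)

k = lx + ly = 0.2 + 0.1 = 0.3000
ω₁+ω₂+ω₃+ω₄ = -10.0000  →  vx = (0.05/4)·-10.0000 = -0.1250
−ω₁+ω₂+ω₃−ω₄ = -4.0000  →  vy = (0.05/4)·-4.0000 = -0.0500
−ω₁+ω₂−ω₃+ω₄ = -12.0000  →  ωz = (0.05/1.2000)·-12.0000 = -0.5000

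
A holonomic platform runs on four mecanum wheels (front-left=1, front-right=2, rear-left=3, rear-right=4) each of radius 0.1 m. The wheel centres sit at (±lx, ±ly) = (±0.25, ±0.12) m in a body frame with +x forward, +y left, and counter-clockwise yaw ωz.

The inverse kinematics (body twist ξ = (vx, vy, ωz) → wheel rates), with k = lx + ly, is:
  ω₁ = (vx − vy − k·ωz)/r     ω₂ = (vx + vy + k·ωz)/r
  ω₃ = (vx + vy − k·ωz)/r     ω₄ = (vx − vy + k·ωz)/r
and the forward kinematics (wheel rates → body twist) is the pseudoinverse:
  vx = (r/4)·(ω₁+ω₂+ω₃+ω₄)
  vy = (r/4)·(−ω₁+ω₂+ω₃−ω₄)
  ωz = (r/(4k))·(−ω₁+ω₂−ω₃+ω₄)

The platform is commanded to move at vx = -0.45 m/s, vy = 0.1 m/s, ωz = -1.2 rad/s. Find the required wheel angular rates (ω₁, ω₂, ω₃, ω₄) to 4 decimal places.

k = lx + ly = 0.25 + 0.12 = 0.3700;  k·ωz = 0.3700·-1.2 = -0.4440
ω₁ (FL) = (vx − vy − k·ωz)/r = -0.1060/0.1 = -1.0600
ω₂ (FR) = (vx + vy + k·ωz)/r = -0.7940/0.1 = -7.9400
ω₃ (RL) = (vx + vy − k·ωz)/r = 0.0940/0.1 = 0.9400
ω₄ (RR) = (vx − vy + k·ωz)/r = -0.9940/0.1 = -9.9400

(-1.0600, -7.9400, 0.9400, -9.9400)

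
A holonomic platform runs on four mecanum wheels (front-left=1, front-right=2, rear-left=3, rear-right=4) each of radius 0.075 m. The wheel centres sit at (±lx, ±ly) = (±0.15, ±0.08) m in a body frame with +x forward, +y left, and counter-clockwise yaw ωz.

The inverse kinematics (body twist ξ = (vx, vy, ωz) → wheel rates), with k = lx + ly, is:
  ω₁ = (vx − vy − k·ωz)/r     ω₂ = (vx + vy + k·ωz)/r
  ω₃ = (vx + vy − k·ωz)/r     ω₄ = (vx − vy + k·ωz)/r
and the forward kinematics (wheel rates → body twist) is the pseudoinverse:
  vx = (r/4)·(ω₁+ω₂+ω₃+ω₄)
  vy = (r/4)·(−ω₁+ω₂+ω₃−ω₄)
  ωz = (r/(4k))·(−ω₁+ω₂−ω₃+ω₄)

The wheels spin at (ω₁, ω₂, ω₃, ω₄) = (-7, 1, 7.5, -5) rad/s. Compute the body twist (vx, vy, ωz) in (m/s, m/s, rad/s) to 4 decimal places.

k = lx + ly = 0.15 + 0.08 = 0.2300
ω₁+ω₂+ω₃+ω₄ = -3.5000  →  vx = (0.075/4)·-3.5000 = -0.0656
−ω₁+ω₂+ω₃−ω₄ = 20.5000  →  vy = (0.075/4)·20.5000 = 0.3844
−ω₁+ω₂−ω₃+ω₄ = -4.5000  →  ωz = (0.075/0.9200)·-4.5000 = -0.3668

(-0.0656, 0.3844, -0.3668)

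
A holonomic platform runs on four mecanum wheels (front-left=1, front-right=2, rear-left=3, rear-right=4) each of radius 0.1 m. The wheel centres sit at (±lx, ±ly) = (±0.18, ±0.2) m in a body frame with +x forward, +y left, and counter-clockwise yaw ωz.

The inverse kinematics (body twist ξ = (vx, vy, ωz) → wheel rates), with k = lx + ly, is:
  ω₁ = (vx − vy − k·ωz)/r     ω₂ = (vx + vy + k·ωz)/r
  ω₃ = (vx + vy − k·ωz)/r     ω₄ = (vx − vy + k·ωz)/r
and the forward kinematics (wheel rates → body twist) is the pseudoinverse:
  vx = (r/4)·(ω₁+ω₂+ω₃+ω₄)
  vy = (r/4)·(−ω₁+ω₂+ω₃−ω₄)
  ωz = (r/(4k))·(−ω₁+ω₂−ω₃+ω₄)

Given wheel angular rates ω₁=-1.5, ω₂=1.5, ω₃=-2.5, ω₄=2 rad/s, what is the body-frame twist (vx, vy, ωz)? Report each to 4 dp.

k = lx + ly = 0.18 + 0.2 = 0.3800
ω₁+ω₂+ω₃+ω₄ = -0.5000  →  vx = (0.1/4)·-0.5000 = -0.0125
−ω₁+ω₂+ω₃−ω₄ = -1.5000  →  vy = (0.1/4)·-1.5000 = -0.0375
−ω₁+ω₂−ω₃+ω₄ = 7.5000  →  ωz = (0.1/1.5200)·7.5000 = 0.4934

(-0.0125, -0.0375, 0.4934)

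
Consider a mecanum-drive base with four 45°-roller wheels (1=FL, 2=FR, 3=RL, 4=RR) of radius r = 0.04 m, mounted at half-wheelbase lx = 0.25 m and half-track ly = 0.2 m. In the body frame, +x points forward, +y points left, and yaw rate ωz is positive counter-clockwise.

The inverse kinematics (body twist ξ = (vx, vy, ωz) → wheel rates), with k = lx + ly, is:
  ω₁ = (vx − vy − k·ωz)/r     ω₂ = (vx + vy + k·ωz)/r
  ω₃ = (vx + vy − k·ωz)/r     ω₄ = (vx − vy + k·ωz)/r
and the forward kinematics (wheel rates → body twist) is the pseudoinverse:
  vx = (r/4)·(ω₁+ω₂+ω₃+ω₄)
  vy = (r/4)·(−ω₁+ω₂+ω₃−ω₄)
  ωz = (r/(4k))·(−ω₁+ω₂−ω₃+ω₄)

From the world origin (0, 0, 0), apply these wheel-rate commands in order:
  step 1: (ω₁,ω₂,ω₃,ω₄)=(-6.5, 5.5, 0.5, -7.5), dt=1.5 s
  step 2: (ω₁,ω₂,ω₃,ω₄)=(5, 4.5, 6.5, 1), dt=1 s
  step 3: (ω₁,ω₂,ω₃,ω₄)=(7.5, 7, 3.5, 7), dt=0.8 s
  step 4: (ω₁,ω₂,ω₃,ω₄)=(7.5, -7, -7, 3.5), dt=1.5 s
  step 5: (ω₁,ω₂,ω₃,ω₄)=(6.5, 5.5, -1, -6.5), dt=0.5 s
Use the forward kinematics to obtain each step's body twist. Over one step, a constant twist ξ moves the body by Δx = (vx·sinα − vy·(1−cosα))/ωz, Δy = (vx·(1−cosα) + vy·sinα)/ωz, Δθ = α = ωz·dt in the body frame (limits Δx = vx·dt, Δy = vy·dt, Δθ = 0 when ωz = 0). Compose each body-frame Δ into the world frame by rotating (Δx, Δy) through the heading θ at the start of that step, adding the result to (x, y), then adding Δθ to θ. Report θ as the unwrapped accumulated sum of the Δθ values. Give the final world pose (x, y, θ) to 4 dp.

step 1: ξ=(vx,vy,ωz)=(-0.0800, 0.2000, 0.0889), dt=1.5 → body Δ=(-0.1396, 0.2911, 0.1333) → world pose (-0.1396, 0.2911, 0.1333)
step 2: ξ=(vx,vy,ωz)=(0.1700, 0.0500, -0.1333), dt=1.0 → body Δ=(0.1728, 0.0385, -0.1333) → world pose (0.0266, 0.3523, 0.0000)
step 3: ξ=(vx,vy,ωz)=(0.2500, -0.0400, 0.0667), dt=0.8 → body Δ=(0.2008, -0.0267, 0.0533) → world pose (0.2273, 0.3256, 0.0533)
step 4: ξ=(vx,vy,ωz)=(-0.0300, -0.2500, -0.0889), dt=1.5 → body Δ=(-0.0698, -0.3709, -0.1333) → world pose (0.1774, -0.0484, -0.0800)
step 5: ξ=(vx,vy,ωz)=(0.0450, 0.0450, -0.1444), dt=0.5 → body Δ=(0.0233, 0.0217, -0.0722) → world pose (0.2023, -0.0287, -0.1522)

(0.2023, -0.0287, -0.1522)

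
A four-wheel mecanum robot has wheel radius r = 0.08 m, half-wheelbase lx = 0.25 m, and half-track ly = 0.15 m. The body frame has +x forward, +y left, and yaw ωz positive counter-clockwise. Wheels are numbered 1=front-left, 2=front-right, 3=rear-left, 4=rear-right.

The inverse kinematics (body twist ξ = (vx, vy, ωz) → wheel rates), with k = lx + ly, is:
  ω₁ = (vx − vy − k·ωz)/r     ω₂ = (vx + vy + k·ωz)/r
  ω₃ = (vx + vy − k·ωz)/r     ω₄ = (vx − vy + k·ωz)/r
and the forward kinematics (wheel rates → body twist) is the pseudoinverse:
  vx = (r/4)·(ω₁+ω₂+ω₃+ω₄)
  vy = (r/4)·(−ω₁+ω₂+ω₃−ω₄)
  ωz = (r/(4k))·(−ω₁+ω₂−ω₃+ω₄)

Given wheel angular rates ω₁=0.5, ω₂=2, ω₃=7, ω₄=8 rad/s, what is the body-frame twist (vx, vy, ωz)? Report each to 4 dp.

k = lx + ly = 0.25 + 0.15 = 0.4000
ω₁+ω₂+ω₃+ω₄ = 17.5000  →  vx = (0.08/4)·17.5000 = 0.3500
−ω₁+ω₂+ω₃−ω₄ = 0.5000  →  vy = (0.08/4)·0.5000 = 0.0100
−ω₁+ω₂−ω₃+ω₄ = 2.5000  →  ωz = (0.08/1.6000)·2.5000 = 0.1250

(0.3500, 0.0100, 0.1250)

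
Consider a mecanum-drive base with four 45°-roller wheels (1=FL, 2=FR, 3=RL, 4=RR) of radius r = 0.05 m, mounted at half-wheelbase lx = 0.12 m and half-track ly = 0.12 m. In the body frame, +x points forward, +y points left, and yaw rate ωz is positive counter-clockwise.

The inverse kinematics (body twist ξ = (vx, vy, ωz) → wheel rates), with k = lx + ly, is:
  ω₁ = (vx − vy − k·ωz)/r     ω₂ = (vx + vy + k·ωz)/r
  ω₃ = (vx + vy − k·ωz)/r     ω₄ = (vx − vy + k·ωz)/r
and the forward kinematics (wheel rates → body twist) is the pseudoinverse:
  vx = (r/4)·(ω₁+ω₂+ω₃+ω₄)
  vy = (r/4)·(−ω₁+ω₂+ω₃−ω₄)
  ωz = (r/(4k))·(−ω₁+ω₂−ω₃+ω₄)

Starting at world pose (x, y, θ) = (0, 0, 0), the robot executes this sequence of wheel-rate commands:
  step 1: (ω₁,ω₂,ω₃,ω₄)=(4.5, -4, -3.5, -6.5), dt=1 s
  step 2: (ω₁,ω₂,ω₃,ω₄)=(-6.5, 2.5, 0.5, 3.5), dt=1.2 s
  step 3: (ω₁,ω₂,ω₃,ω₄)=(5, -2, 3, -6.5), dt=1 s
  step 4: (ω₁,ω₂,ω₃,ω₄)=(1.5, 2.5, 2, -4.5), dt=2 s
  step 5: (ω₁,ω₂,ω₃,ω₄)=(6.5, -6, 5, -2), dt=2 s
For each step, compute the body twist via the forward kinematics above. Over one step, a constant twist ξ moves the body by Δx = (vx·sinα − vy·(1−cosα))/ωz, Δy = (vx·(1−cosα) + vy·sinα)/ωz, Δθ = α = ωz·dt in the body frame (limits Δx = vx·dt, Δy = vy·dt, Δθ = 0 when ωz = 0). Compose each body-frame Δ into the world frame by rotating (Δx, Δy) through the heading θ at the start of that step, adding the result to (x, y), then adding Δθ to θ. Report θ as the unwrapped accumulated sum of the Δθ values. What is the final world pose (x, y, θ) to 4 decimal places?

(-0.0691, 0.1777, -3.3125)

step 1: ξ=(vx,vy,ωz)=(-0.1188, -0.0688, -0.5990), dt=1.0 → body Δ=(-0.1318, -0.0302, -0.5990) → world pose (-0.1318, -0.0302, -0.5990)
step 2: ξ=(vx,vy,ωz)=(0.0000, 0.0750, 0.6250), dt=1.2 → body Δ=(-0.0322, 0.0818, 0.7500) → world pose (-0.1122, 0.0555, 0.1510)
step 3: ξ=(vx,vy,ωz)=(-0.0062, 0.0313, -0.8594), dt=1.0 → body Δ=(0.0071, 0.0301, -0.8594) → world pose (-0.1097, 0.0863, -0.7083)
step 4: ξ=(vx,vy,ωz)=(0.0188, 0.0938, -0.2865), dt=2.0 → body Δ=(0.0877, 0.1670, -0.5729) → world pose (0.0655, 0.1560, -1.2812)
step 5: ξ=(vx,vy,ωz)=(0.0437, -0.0688, -1.0156), dt=2.0 → body Δ=(-0.0592, -0.1229, -2.0312) → world pose (-0.0691, 0.1777, -3.3125)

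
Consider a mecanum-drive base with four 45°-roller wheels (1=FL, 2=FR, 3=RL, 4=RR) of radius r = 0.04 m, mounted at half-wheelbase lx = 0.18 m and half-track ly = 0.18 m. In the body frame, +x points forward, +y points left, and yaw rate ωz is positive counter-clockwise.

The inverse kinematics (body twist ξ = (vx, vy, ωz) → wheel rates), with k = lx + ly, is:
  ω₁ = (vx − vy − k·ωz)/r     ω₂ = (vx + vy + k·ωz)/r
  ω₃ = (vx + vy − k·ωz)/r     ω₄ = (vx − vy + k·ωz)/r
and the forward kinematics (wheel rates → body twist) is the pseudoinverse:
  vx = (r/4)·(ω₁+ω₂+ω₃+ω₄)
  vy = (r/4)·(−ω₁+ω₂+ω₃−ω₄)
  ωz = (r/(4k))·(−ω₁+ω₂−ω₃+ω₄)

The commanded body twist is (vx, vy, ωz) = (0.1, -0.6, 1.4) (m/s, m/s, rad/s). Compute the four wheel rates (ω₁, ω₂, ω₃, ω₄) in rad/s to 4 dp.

(4.9000, 0.1000, -25.1000, 30.1000)

k = lx + ly = 0.18 + 0.18 = 0.3600;  k·ωz = 0.3600·1.4 = 0.5040
ω₁ (FL) = (vx − vy − k·ωz)/r = 0.1960/0.04 = 4.9000
ω₂ (FR) = (vx + vy + k·ωz)/r = 0.0040/0.04 = 0.1000
ω₃ (RL) = (vx + vy − k·ωz)/r = -1.0040/0.04 = -25.1000
ω₄ (RR) = (vx − vy + k·ωz)/r = 1.2040/0.04 = 30.1000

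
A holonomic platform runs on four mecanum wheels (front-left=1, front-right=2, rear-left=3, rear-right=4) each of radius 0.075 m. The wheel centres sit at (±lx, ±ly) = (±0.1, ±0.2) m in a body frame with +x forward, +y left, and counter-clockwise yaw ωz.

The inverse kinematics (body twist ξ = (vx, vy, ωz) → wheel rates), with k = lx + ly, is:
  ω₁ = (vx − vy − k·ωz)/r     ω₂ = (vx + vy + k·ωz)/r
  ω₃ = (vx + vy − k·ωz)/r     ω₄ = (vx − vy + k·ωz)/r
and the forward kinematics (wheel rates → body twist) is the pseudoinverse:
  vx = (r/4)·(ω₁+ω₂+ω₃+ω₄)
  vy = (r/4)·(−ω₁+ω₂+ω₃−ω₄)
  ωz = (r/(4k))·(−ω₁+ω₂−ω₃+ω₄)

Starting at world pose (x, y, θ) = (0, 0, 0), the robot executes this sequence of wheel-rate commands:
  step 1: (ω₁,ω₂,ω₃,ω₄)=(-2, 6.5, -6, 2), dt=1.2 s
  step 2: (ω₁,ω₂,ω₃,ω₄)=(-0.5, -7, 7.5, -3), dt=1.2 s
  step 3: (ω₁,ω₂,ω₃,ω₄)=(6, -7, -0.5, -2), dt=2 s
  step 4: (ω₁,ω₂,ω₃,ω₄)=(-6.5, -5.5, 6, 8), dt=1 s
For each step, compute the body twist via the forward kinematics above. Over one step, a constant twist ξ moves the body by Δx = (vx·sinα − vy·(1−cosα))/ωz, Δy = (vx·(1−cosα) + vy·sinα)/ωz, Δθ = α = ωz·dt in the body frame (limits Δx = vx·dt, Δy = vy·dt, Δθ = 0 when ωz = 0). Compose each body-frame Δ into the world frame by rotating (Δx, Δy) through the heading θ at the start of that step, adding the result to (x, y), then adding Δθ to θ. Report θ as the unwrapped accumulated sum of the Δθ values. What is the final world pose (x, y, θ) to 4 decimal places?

(-0.4925, -0.1124, -1.6625)

step 1: ξ=(vx,vy,ωz)=(0.0094, 0.0094, 1.0312), dt=1.2 → body Δ=(0.0025, 0.0147, 1.2375) → world pose (0.0025, 0.0147, 1.2375)
step 2: ξ=(vx,vy,ωz)=(-0.0563, 0.0750, -1.0625), dt=1.2 → body Δ=(-0.0006, 0.1050, -1.2750) → world pose (-0.0970, 0.0485, -0.0375)
step 3: ξ=(vx,vy,ωz)=(-0.0656, -0.2156, -0.9062), dt=2.0 → body Δ=(-0.3652, -0.1413, -1.8125) → world pose (-0.4672, -0.0790, -1.8500)
step 4: ξ=(vx,vy,ωz)=(0.0375, -0.0188, 0.1875), dt=1.0 → body Δ=(0.0390, -0.0151, 0.1875) → world pose (-0.4925, -0.1124, -1.6625)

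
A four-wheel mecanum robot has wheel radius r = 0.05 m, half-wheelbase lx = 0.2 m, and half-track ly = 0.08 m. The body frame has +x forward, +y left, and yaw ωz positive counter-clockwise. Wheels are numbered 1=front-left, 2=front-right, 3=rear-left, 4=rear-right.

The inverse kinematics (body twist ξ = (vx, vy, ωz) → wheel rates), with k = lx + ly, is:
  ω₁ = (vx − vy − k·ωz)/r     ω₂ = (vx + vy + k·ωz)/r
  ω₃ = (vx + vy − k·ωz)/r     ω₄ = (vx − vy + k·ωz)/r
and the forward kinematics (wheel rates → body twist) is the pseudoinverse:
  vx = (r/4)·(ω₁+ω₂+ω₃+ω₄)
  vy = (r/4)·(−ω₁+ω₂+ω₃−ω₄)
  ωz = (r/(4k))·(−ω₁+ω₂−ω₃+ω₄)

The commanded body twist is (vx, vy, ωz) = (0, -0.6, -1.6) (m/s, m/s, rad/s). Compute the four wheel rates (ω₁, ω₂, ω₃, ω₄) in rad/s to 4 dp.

(20.9600, -20.9600, -3.0400, 3.0400)

k = lx + ly = 0.2 + 0.08 = 0.2800;  k·ωz = 0.2800·-1.6 = -0.4480
ω₁ (FL) = (vx − vy − k·ωz)/r = 1.0480/0.05 = 20.9600
ω₂ (FR) = (vx + vy + k·ωz)/r = -1.0480/0.05 = -20.9600
ω₃ (RL) = (vx + vy − k·ωz)/r = -0.1520/0.05 = -3.0400
ω₄ (RR) = (vx − vy + k·ωz)/r = 0.1520/0.05 = 3.0400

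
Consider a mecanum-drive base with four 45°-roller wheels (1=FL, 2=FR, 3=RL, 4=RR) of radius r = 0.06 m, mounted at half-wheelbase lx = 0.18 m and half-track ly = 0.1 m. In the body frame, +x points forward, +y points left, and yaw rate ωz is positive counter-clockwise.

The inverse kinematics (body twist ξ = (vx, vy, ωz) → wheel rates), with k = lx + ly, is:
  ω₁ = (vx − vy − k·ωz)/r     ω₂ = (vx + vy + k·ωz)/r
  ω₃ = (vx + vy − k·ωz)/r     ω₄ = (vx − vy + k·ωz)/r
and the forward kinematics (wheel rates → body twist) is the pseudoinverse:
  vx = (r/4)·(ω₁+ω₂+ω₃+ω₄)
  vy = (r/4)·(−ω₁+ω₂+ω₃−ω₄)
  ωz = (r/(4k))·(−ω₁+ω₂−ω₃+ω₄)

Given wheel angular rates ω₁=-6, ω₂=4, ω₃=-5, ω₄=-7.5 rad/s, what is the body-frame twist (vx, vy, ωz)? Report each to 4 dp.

(-0.2175, 0.1875, 0.4018)

k = lx + ly = 0.18 + 0.1 = 0.2800
ω₁+ω₂+ω₃+ω₄ = -14.5000  →  vx = (0.06/4)·-14.5000 = -0.2175
−ω₁+ω₂+ω₃−ω₄ = 12.5000  →  vy = (0.06/4)·12.5000 = 0.1875
−ω₁+ω₂−ω₃+ω₄ = 7.5000  →  ωz = (0.06/1.1200)·7.5000 = 0.4018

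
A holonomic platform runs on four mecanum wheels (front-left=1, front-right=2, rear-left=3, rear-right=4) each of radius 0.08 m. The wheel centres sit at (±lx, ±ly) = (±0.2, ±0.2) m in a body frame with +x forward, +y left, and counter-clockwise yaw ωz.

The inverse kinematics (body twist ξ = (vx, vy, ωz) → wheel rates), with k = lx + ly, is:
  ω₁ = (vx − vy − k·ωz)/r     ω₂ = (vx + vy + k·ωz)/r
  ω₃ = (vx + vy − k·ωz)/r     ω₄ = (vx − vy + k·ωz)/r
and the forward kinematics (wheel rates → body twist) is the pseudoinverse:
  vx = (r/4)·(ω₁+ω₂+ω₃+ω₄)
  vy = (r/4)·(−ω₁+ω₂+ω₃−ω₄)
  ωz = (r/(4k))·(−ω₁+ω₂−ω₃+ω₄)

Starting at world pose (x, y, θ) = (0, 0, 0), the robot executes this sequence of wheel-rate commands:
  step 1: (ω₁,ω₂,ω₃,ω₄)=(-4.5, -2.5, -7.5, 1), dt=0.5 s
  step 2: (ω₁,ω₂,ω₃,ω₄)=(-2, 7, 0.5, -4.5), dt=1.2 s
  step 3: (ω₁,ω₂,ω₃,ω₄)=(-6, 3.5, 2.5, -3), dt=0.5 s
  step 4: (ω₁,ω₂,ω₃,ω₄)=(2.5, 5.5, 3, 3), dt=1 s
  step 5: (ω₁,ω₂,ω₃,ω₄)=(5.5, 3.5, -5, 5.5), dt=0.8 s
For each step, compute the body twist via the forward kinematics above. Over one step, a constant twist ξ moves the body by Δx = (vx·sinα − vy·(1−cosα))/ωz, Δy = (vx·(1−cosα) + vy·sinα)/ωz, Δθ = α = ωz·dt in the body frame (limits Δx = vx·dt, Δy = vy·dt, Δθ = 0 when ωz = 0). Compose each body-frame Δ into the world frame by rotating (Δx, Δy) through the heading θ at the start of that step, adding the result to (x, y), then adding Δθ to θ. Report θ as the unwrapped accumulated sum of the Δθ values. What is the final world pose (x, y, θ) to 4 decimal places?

(0.0983, 0.5724, 1.0925)

step 1: ξ=(vx,vy,ωz)=(-0.2700, -0.1300, 0.5250), dt=0.5 → body Δ=(-0.1250, -0.0819, 0.2625) → world pose (-0.1250, -0.0819, 0.2625)
step 2: ξ=(vx,vy,ωz)=(0.0200, 0.2800, 0.2000), dt=1.2 → body Δ=(-0.0164, 0.3356, 0.2400) → world pose (-0.2279, 0.2380, 0.5025)
step 3: ξ=(vx,vy,ωz)=(-0.0600, 0.3000, 0.2000), dt=0.5 → body Δ=(-0.0374, 0.1483, 0.1000) → world pose (-0.3321, 0.3499, 0.6025)
step 4: ξ=(vx,vy,ωz)=(0.2800, 0.0600, 0.1500), dt=1.0 → body Δ=(0.2745, 0.0807, 0.1500) → world pose (-0.1517, 0.5720, 0.7525)
step 5: ξ=(vx,vy,ωz)=(0.1900, -0.2500, 0.4250), dt=0.8 → body Δ=(0.1828, -0.1706, 0.3400) → world pose (0.0983, 0.5724, 1.0925)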